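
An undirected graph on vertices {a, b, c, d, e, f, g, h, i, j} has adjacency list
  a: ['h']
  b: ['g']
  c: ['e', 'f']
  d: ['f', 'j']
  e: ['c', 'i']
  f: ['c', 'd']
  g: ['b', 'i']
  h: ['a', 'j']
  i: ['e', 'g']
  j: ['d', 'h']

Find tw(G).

1

A width-1 tree decomposition is:
Bags: B1 = {b, g}  B2 = {g, i}  B3 = {e, i}  B4 = {c, e}  B5 = {c, f}  B6 = {d, f}  B7 = {d, j}  B8 = {h, j}  B9 = {a, h}
Tree: B1–B2, B2–B3, B3–B4, B4–B5, B5–B6, B6–B7, B7–B8, B8–B9
Every bag has size at most 2, so the width is 2 − 1 = 1 and tw(G) ≤ 1. Since G has at least one edge (e.g. b–g), it is not an edgeless graph, so tw(G) ≥ 1. Combining the bounds, tw(G) = 1.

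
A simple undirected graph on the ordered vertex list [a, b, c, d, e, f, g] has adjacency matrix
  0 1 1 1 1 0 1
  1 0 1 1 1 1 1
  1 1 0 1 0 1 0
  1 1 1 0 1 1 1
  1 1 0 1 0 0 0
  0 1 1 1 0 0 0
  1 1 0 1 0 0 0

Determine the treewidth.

3

A width-3 tree decomposition is:
Bags: B1 = {b, c, d, f}  B2 = {a, b, c, d}  B3 = {a, b, d, g}  B4 = {a, b, d, e}
Tree: B1–B2, B2–B3, B3–B4
Every bag has size at most 4, so the width is 4 − 1 = 3 and tw(G) ≤ 3. For the lower bound, the 4 vertices {a, b, d, g} are pairwise adjacent, and any tree decomposition puts a clique entirely inside one bag — forcing width ≥ 3. Combining the bounds, tw(G) = 3.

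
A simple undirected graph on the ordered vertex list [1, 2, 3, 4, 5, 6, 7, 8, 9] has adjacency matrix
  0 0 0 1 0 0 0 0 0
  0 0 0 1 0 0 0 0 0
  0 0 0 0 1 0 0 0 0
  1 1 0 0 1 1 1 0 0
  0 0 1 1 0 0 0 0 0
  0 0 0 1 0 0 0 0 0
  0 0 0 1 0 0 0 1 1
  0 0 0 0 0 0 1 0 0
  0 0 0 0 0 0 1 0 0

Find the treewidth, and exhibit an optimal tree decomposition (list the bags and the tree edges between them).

Treewidth 1.
One such decomposition:
Bags: B1 = {4, 6}  B2 = {4, 7}  B3 = {4, 5}  B4 = {1, 4}  B5 = {7, 8}  B6 = {7, 9}  B7 = {2, 4}  B8 = {3, 5}
Tree: B1–B2, B2–B3, B3–B4, B2–B5, B5–B6, B1–B7, B3–B8

Each bag holds 2 vertices, so the decomposition has width 1, which upper-bounds the treewidth. Any graph with an edge has treewidth ≥ 1, and G has the edge 4–6. Therefore the treewidth is 1.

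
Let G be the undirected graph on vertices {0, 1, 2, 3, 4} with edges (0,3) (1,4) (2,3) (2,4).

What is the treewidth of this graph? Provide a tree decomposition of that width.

Treewidth 1.
One optimal decomposition is:
Bags: B1 = {1, 4}  B2 = {2, 4}  B3 = {2, 3}  B4 = {0, 3}
Tree: B1–B2, B2–B3, B3–B4

Each bag holds 2 vertices, so the decomposition has width 1, which upper-bounds the treewidth. G has an edge, so its treewidth is at least 1. Combining the bounds, tw(G) = 1.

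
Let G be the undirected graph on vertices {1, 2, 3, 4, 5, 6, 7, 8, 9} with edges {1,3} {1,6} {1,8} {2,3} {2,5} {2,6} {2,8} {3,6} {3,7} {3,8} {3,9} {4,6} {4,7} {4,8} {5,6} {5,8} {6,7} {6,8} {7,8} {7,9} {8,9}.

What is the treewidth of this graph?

3

A width-3 tree decomposition is:
Bags: B1 = {3, 7, 8, 9}  B2 = {3, 6, 7, 8}  B3 = {1, 3, 6, 8}  B4 = {2, 3, 6, 8}  B5 = {4, 6, 7, 8}  B6 = {2, 5, 6, 8}
Tree: B1–B2, B2–B3, B2–B4, B2–B5, B4–B6
Every bag has size at most 4, so the width is 4 − 1 = 3 and tw(G) ≤ 3. For the lower bound, the 4 vertices {3, 7, 8, 9} are pairwise adjacent, and any tree decomposition puts a clique entirely inside one bag — forcing width ≥ 3. Combining the bounds, tw(G) = 3.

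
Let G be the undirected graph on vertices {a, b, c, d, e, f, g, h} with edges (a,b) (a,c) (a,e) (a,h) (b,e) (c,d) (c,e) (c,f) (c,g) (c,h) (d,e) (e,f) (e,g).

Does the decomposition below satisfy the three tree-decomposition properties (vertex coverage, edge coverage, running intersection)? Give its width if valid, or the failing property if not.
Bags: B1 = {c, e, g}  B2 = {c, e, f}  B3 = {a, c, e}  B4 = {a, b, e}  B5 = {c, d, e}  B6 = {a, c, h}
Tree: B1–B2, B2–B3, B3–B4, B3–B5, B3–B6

Yes; width 2.

Checking the three conditions: (i) the bags cover all of {a, b, c, d, e, f, g, h}; (ii) for each edge, some bag contains both endpoints; (iii) the bags containing any fixed vertex form a subtree. All hold, so the decomposition is valid with width 3 − 1 = 2.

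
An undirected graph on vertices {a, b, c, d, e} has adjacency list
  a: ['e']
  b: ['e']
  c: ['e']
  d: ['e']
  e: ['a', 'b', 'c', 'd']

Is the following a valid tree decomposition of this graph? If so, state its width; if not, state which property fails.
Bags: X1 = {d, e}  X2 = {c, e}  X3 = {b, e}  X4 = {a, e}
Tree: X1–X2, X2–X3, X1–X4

Checking the three conditions: (i) the bags cover all of {a, b, c, d, e}; (ii) for each edge, some bag contains both endpoints; (iii) the bags containing any fixed vertex form a subtree. All hold, so the decomposition is valid with width 2 − 1 = 1.

Yes; width 1.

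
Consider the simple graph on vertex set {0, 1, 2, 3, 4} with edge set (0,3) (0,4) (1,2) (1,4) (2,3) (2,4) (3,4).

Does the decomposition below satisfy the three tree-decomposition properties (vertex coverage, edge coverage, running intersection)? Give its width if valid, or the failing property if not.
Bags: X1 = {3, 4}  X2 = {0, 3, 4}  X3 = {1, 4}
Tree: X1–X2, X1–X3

A tree decomposition must satisfy three properties: every vertex lies in some bag; for every edge, both endpoints lie together in some bag; and for every vertex, the bags containing it form a connected subtree. Here vertex 2 appears in no bag, so the decomposition is invalid.

No — vertex 2 appears in no bag.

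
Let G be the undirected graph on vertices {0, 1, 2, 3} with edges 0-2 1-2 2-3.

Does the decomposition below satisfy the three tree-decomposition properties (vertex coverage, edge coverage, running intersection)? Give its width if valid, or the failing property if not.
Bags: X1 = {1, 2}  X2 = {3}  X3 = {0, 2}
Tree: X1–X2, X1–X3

No — edge (2,3) lies in no bag.

A tree decomposition must satisfy three properties: every vertex lies in some bag; for every edge, both endpoints lie together in some bag; and for every vertex, the bags containing it form a connected subtree. Here edge (2,3) lies in no bag, so the decomposition is invalid.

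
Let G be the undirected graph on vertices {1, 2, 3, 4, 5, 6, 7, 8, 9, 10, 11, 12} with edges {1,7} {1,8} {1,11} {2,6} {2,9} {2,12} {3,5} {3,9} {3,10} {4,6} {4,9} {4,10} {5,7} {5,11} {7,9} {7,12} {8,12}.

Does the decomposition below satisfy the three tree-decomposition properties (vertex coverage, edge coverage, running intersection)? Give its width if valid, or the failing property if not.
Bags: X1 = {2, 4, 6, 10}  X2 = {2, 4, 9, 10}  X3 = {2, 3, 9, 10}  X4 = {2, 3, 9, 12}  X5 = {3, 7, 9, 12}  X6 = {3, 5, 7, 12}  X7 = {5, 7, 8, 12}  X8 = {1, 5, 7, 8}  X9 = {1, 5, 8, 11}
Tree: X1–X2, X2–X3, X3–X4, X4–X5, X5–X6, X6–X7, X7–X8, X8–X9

Yes; width 3.

Vertex coverage: the bags together contain {1, 2, 3, 4, 5, 6, 7, 8, 9, 10, 11, 12}, the full vertex set. Edge coverage: each edge of G has both endpoints in at least one bag. Running intersection: for every vertex, the bags containing it form a connected subtree. All three properties hold, so this is a valid tree decomposition of width max|bag| − 1 = 3, and hence tw(G) ≤ 3.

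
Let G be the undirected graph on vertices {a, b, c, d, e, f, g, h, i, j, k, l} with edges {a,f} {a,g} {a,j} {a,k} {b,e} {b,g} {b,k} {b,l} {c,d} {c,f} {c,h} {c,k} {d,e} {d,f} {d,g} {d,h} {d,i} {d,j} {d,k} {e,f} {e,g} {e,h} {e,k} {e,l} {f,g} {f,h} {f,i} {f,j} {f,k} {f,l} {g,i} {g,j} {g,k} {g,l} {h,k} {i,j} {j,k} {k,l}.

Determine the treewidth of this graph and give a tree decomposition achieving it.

Each bag holds 5 vertices, so the decomposition has width 4, which upper-bounds the treewidth. Conversely, {d, f, g, j, k} is a clique of size 5, and the vertices of any clique must share a bag in every tree decomposition; so some bag has ≥ 5 vertices and tw(G) ≥ 4. Hence tw(G) = 4 exactly.

Treewidth 4.
One optimal decomposition is:
Bags: B1 = {e, f, g, k, l}  B2 = {d, e, f, g, k}  B3 = {d, e, f, h, k}  B4 = {d, f, g, j, k}  B5 = {c, d, f, h, k}  B6 = {a, f, g, j, k}  B7 = {d, f, g, i, j}  B8 = {b, e, g, k, l}
Tree: B1–B2, B2–B3, B2–B4, B3–B5, B4–B6, B4–B7, B1–B8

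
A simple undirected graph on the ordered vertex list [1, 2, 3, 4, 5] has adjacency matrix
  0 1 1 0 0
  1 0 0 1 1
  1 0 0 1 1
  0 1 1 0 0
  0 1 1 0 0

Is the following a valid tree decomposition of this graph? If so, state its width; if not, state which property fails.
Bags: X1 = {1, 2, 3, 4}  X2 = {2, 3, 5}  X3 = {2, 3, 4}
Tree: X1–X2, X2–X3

A tree decomposition must satisfy three properties: every vertex lies in some bag; for every edge, both endpoints lie together in some bag; and for every vertex, the bags containing it form a connected subtree. Here bags containing vertex 4 are not connected in the tree, so the decomposition is invalid.

No — bags containing vertex 4 are not connected in the tree.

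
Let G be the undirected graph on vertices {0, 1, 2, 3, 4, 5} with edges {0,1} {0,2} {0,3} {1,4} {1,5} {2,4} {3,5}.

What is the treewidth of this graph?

A width-2 tree decomposition is:
Bags: B1 = {0, 2, 4}  B2 = {0, 1, 4}  B3 = {0, 1, 3}  B4 = {1, 3, 5}
Tree: B1–B2, B2–B3, B3–B4
Each bag holds 3 vertices, so the decomposition has width 2, which upper-bounds the treewidth. Since 2–4–1–0–2 is a cycle in G, G is not acyclic. Forests are exactly the graphs of treewidth ≤ 1, so tw(G) ≥ 2. Hence tw(G) = 2 exactly.

2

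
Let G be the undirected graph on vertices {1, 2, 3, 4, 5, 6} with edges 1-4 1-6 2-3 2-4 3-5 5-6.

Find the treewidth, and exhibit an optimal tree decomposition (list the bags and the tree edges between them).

The largest bag has 3 vertices, giving width 2; this decomposition certifies tw(G) ≤ 2. The edges 6–1–4–2–3–5–6 form a cycle, so G is not a tree and its treewidth is at least 2. The upper and lower bounds meet at 2, so that is the treewidth.

Treewidth 2.
One optimal decomposition is:
Bags: B1 = {1, 4, 6}  B2 = {2, 4, 6}  B3 = {2, 3, 6}  B4 = {3, 5, 6}
Tree: B1–B2, B2–B3, B3–B4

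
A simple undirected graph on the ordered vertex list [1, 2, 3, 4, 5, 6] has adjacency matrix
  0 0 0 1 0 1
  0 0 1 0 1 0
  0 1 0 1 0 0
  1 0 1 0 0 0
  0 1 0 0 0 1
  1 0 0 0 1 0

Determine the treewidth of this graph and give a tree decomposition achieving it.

Treewidth 2.
One optimal decomposition is:
Bags: B1 = {1, 5, 6}  B2 = {1, 4, 5}  B3 = {3, 4, 5}  B4 = {2, 3, 5}
Tree: B1–B2, B2–B3, B3–B4

Each bag holds 3 vertices, so the decomposition has width 2, which upper-bounds the treewidth. The edges 5–6–1–4–3–2–5 form a cycle, so G is not a tree and its treewidth is at least 2. Therefore the treewidth is 2.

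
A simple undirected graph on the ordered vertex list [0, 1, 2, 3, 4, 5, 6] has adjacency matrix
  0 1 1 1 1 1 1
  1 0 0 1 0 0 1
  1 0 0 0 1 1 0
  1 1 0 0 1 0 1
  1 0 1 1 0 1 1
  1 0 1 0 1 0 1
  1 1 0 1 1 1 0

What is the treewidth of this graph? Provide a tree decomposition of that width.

Treewidth 3.
One optimal decomposition is:
Bags: B1 = {0, 4, 5, 6}  B2 = {0, 3, 4, 6}  B3 = {0, 1, 3, 6}  B4 = {0, 2, 4, 5}
Tree: B1–B2, B2–B3, B1–B4

Each bag holds 4 vertices, so the decomposition has width 3, which upper-bounds the treewidth. On the other hand G contains the 4-clique {0, 1, 3, 6}. A clique must lie in a single bag of any decomposition, so no decomposition can have width below 3. Hence tw(G) = 3 exactly.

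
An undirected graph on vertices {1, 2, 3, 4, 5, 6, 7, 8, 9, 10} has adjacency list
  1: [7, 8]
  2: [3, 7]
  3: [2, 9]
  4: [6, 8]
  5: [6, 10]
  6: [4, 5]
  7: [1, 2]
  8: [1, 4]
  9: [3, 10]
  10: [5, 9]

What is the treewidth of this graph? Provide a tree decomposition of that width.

Treewidth 2.
One optimal decomposition is:
Bags: B1 = {4, 6, 8}  B2 = {1, 6, 8}  B3 = {1, 6, 7}  B4 = {2, 6, 7}  B5 = {2, 3, 6}  B6 = {3, 6, 9}  B7 = {6, 9, 10}  B8 = {5, 6, 10}
Tree: B1–B2, B2–B3, B3–B4, B4–B5, B5–B6, B6–B7, B7–B8

Each bag holds 3 vertices, so the decomposition has width 2, which upper-bounds the treewidth. The edges 6–4–8–1–7–2–3–9–10–5–6 form a cycle, so G is not a tree and its treewidth is at least 2. The upper and lower bounds meet at 2, so that is the treewidth.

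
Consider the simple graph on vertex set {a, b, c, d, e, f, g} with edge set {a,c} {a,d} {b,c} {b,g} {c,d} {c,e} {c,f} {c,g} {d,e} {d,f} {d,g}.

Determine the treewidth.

A width-2 tree decomposition is:
Bags: B1 = {c, d, e}  B2 = {c, d, g}  B3 = {a, c, d}  B4 = {c, d, f}  B5 = {b, c, g}
Tree: B1–B2, B2–B3, B2–B4, B2–B5
The largest bag has 3 vertices, giving width 2; this decomposition certifies tw(G) ≤ 2. For the lower bound, the 3 vertices {c, d, g} are pairwise adjacent, and any tree decomposition puts a clique entirely inside one bag — forcing width ≥ 2. Hence tw(G) = 2 exactly.

2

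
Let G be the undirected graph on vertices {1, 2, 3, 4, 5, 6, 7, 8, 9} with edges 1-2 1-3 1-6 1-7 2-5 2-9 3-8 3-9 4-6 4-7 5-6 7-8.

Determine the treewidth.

A width-3 tree decomposition is:
Bags: B1 = {2, 3, 8, 9}  B2 = {1, 2, 3, 8}  B3 = {1, 2, 7, 8}  B4 = {1, 2, 5, 7}  B5 = {1, 5, 6, 7}  B6 = {4, 5, 6, 7}
Tree: B1–B2, B2–B3, B3–B4, B4–B5, B5–B6
Each bag holds 4 vertices, so the decomposition has width 3, which upper-bounds the treewidth. For the lower bound: the 4 vertex sets {3,8,9}, {2}, {1}, {4,5,6,7} are disjoint, each induces a connected subgraph, and every pair is joined by at least one edge of G. Contracting each set to a single vertex therefore yields K_{4} as a minor, and since treewidth is minor-monotone, tw(G) ≥ tw(K_{4}) = 3. The upper and lower bounds meet at 3, so that is the treewidth.

3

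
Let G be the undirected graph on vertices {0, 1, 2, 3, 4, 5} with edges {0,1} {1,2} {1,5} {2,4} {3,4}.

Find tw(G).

1

A width-1 tree decomposition is:
Bags: B1 = {1, 5}  B2 = {1, 2}  B3 = {0, 1}  B4 = {2, 4}  B5 = {3, 4}
Tree: B1–B2, B2–B3, B2–B4, B4–B5
The largest bag has 2 vertices, giving width 1; this decomposition certifies tw(G) ≤ 1. Any graph with an edge has treewidth ≥ 1, and G has the edge 5–1. Therefore the treewidth is 1.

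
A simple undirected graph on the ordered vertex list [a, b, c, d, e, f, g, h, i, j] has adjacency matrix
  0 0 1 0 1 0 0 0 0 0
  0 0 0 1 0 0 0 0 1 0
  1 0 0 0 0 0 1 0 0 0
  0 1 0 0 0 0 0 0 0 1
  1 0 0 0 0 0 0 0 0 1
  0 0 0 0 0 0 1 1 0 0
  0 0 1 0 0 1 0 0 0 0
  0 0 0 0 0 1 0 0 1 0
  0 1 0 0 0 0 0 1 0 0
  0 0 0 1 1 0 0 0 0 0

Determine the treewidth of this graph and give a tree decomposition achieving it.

Treewidth 2.
Bags: B1 = {c, f, g}  B2 = {a, c, f}  B3 = {a, e, f}  B4 = {e, f, j}  B5 = {d, f, j}  B6 = {b, d, f}  B7 = {b, f, i}  B8 = {f, h, i}
Tree: B1–B2, B2–B3, B3–B4, B4–B5, B5–B6, B6–B7, B7–B8

Every bag has size at most 3, so the width is 3 − 1 = 2 and tw(G) ≤ 2. The edges f–g–c–a–e–j–d–b–i–h–f form a cycle, so G is not a tree and its treewidth is at least 2. The upper and lower bounds meet at 2, so that is the treewidth.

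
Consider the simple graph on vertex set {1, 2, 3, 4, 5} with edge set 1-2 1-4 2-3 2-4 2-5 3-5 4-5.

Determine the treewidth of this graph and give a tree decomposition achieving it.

Every bag has size at most 3, so the width is 3 − 1 = 2 and tw(G) ≤ 2. For the lower bound, the 3 vertices {2, 3, 5} are pairwise adjacent, and any tree decomposition puts a clique entirely inside one bag — forcing width ≥ 2. Therefore the treewidth is 2.

Treewidth 2.
One optimal decomposition is:
Bags: B1 = {2, 3, 5}  B2 = {2, 4, 5}  B3 = {1, 2, 4}
Tree: B1–B2, B2–B3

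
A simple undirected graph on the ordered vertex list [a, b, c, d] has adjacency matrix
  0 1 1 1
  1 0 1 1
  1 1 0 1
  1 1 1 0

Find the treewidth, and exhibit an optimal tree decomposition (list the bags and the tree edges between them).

A single bag containing all 4 vertices is trivially a valid decomposition of width 3. For the lower bound, the 4 vertices {a, b, c, d} are pairwise adjacent, and any tree decomposition puts a clique entirely inside one bag — forcing width ≥ 3. Combining the bounds, tw(G) = 3.

Treewidth 3.
One optimal decomposition is:
Bags: B1 = {a, b, c, d}
Tree: (single bag)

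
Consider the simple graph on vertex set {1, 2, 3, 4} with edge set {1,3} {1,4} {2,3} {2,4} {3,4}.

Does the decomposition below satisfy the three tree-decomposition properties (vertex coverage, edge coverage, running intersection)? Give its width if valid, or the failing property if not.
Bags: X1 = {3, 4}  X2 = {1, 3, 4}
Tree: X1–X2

A tree decomposition must satisfy three properties: every vertex lies in some bag; for every edge, both endpoints lie together in some bag; and for every vertex, the bags containing it form a connected subtree. Here vertex 2 appears in no bag, so the decomposition is invalid.

No — vertex 2 appears in no bag.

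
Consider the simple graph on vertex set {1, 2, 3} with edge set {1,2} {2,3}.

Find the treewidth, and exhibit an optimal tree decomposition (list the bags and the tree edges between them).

Treewidth 1.
Bags: B1 = {1, 2}  B2 = {2, 3}
Tree: B1–B2

The largest bag has 2 vertices, giving width 1; this decomposition certifies tw(G) ≤ 1. Since G has at least one edge (e.g. 2–1), it is not an edgeless graph, so tw(G) ≥ 1. Combining the bounds, tw(G) = 1.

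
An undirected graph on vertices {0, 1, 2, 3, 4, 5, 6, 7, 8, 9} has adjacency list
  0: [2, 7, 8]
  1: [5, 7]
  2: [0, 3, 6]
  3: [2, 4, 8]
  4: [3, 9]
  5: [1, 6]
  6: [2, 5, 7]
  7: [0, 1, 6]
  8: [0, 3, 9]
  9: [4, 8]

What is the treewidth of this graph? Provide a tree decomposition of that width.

Each bag holds 3 vertices, so the decomposition has width 2, which upper-bounds the treewidth. Since 1–5–6–7–1 is a cycle in G, G is not acyclic. Forests are exactly the graphs of treewidth ≤ 1, so tw(G) ≥ 2. Hence tw(G) = 2 exactly.

Treewidth 2.
One such decomposition:
Bags: B1 = {1, 5, 7}  B2 = {5, 6, 7}  B3 = {0, 6, 7}  B4 = {0, 2, 6}  B5 = {0, 2, 8}  B6 = {2, 3, 8}  B7 = {3, 8, 9}  B8 = {3, 4, 9}
Tree: B1–B2, B2–B3, B3–B4, B4–B5, B5–B6, B6–B7, B7–B8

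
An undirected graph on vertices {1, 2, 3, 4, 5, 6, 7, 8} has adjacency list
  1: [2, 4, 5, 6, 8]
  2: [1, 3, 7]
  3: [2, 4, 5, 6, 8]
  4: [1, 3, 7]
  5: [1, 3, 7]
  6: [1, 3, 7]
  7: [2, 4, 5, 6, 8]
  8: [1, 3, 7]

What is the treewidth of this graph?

3

A width-3 tree decomposition is:
Bags: B1 = {1, 3, 7, 8}  B2 = {1, 3, 5, 7}  B3 = {1, 2, 3, 7}  B4 = {1, 3, 4, 7}  B5 = {1, 3, 6, 7}
Tree: B1–B2, B2–B3, B3–B4, B4–B5
The largest bag has 4 vertices, giving width 3; this decomposition certifies tw(G) ≤ 3. For the lower bound: the 4 vertex sets {7,8}, {1,5}, {3}, {2} are disjoint, each induces a connected subgraph, and every pair is joined by at least one edge of G. Contracting each set to a single vertex therefore yields K_{4} as a minor, and since treewidth is minor-monotone, tw(G) ≥ tw(K_{4}) = 3. Therefore the treewidth is 3.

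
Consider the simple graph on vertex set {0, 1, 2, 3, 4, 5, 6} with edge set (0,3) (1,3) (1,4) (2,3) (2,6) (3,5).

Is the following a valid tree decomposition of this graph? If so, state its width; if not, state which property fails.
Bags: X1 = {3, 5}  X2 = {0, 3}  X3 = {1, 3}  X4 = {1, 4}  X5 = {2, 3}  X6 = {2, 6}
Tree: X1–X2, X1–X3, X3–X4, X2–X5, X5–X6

Checking the three conditions: (i) the bags cover all of {0, 1, 2, 3, 4, 5, 6}; (ii) for each edge, some bag contains both endpoints; (iii) the bags containing any fixed vertex form a subtree. All hold, so the decomposition is valid with width 2 − 1 = 1.

Yes; width 1.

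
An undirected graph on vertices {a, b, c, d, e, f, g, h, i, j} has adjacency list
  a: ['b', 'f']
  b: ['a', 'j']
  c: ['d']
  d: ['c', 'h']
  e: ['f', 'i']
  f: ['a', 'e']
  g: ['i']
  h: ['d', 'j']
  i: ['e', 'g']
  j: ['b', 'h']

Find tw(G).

A width-1 tree decomposition is:
Bags: B1 = {g, i}  B2 = {e, i}  B3 = {e, f}  B4 = {a, f}  B5 = {a, b}  B6 = {b, j}  B7 = {h, j}  B8 = {d, h}  B9 = {c, d}
Tree: B1–B2, B2–B3, B3–B4, B4–B5, B5–B6, B6–B7, B7–B8, B8–B9
The largest bag has 2 vertices, giving width 1; this decomposition certifies tw(G) ≤ 1. Since G has at least one edge (e.g. g–i), it is not an edgeless graph, so tw(G) ≥ 1. Therefore the treewidth is 1.

1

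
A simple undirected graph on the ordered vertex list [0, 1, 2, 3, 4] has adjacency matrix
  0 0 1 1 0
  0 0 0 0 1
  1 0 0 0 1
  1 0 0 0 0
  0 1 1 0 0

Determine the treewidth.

A width-1 tree decomposition is:
Bags: B1 = {1, 4}  B2 = {2, 4}  B3 = {0, 2}  B4 = {0, 3}
Tree: B1–B2, B2–B3, B3–B4
Every bag has size at most 2, so the width is 2 − 1 = 1 and tw(G) ≤ 1. Since G has at least one edge (e.g. 1–4), it is not an edgeless graph, so tw(G) ≥ 1. Combining the bounds, tw(G) = 1.

1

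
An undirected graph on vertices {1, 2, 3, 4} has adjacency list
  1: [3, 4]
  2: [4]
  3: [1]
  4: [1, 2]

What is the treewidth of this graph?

1

A width-1 tree decomposition is:
Bags: B1 = {1, 4}  B2 = {1, 3}  B3 = {2, 4}
Tree: B1–B2, B1–B3
Every bag has size at most 2, so the width is 2 − 1 = 1 and tw(G) ≤ 1. Any graph with an edge has treewidth ≥ 1, and G has the edge 1–4. Therefore the treewidth is 1.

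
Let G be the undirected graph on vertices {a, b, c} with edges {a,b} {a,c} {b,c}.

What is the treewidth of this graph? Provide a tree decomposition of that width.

Treewidth 2.
One such decomposition:
Bags: B1 = {a, b, c}
Tree: (single bag)

A single bag containing all 3 vertices is trivially a valid decomposition of width 2. Conversely, {a, b, c} is a clique of size 3, and the vertices of any clique must share a bag in every tree decomposition; so some bag has ≥ 3 vertices and tw(G) ≥ 2. Therefore the treewidth is 2.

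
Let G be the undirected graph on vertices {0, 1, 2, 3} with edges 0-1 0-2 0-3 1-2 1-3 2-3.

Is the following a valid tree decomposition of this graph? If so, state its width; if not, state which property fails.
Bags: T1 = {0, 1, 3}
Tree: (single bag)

No — vertex 2 appears in no bag.

A tree decomposition must satisfy three properties: every vertex lies in some bag; for every edge, both endpoints lie together in some bag; and for every vertex, the bags containing it form a connected subtree. Here vertex 2 appears in no bag, so the decomposition is invalid.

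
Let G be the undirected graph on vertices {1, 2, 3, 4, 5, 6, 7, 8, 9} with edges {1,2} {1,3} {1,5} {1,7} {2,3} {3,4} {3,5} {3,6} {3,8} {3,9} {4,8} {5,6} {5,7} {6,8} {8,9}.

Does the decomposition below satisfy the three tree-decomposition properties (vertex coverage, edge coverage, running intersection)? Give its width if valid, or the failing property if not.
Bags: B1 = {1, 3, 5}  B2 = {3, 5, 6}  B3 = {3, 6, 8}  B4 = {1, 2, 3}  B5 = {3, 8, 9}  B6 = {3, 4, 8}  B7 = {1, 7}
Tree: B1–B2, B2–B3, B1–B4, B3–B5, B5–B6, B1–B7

No — edge (5,7) lies in no bag.

A tree decomposition must satisfy three properties: every vertex lies in some bag; for every edge, both endpoints lie together in some bag; and for every vertex, the bags containing it form a connected subtree. Here edge (5,7) lies in no bag, so the decomposition is invalid.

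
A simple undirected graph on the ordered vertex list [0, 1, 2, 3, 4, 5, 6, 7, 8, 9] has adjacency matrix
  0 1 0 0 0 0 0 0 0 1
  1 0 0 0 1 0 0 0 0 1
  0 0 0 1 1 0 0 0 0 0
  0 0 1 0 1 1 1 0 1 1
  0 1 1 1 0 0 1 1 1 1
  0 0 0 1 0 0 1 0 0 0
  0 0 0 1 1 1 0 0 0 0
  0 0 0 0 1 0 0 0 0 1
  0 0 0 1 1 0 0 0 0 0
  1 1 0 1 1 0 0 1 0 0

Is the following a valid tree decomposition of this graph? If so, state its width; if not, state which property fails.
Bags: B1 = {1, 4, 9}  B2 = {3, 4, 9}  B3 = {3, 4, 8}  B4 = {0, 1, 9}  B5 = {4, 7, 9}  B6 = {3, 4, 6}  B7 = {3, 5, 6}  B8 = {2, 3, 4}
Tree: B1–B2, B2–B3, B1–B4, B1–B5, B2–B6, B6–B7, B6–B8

Every vertex of G appears in some bag (union = {0, 1, 2, 3, 4, 5, 6, 7, 8, 9}); every edge is covered by a bag; and for each vertex v the set of bags containing v is connected in the bag tree. The decomposition is therefore valid. The largest bag has 3 vertices, so the width is 2.

Yes; width 2.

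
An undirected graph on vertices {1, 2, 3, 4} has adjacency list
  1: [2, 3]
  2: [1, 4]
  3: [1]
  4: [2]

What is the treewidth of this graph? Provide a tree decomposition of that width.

Treewidth 1.
One optimal decomposition is:
Bags: B1 = {2, 4}  B2 = {1, 2}  B3 = {1, 3}
Tree: B1–B2, B2–B3

Each bag holds 2 vertices, so the decomposition has width 1, which upper-bounds the treewidth. Since G has at least one edge (e.g. 4–2), it is not an edgeless graph, so tw(G) ≥ 1. The upper and lower bounds meet at 1, so that is the treewidth.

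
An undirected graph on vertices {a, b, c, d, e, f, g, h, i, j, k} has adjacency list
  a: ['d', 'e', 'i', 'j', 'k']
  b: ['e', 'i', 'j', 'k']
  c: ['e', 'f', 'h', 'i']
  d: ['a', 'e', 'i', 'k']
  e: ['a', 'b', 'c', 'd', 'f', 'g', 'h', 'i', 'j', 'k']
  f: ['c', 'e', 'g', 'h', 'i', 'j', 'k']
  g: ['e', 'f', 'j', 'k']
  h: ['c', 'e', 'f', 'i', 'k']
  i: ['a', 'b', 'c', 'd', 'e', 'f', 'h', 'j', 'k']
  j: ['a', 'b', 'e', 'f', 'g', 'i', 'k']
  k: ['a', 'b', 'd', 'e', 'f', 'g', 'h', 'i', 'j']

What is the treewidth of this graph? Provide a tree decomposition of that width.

Treewidth 4.
One such decomposition:
Bags: B1 = {a, e, i, j, k}  B2 = {a, d, e, i, k}  B3 = {e, f, i, j, k}  B4 = {e, f, h, i, k}  B5 = {e, f, g, j, k}  B6 = {b, e, i, j, k}  B7 = {c, e, f, h, i}
Tree: B1–B2, B1–B3, B3–B4, B3–B5, B1–B6, B4–B7

Each bag holds 5 vertices, so the decomposition has width 4, which upper-bounds the treewidth. Conversely, {c, e, f, h, i} is a clique of size 5, and the vertices of any clique must share a bag in every tree decomposition; so some bag has ≥ 5 vertices and tw(G) ≥ 4. Combining the bounds, tw(G) = 4.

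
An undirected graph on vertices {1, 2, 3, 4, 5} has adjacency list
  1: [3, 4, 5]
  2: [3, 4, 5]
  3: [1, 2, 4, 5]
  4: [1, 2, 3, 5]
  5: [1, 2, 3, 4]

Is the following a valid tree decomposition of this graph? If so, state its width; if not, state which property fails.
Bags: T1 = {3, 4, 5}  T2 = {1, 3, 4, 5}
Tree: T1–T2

A tree decomposition must satisfy three properties: every vertex lies in some bag; for every edge, both endpoints lie together in some bag; and for every vertex, the bags containing it form a connected subtree. Here vertex 2 appears in no bag, so the decomposition is invalid.

No — vertex 2 appears in no bag.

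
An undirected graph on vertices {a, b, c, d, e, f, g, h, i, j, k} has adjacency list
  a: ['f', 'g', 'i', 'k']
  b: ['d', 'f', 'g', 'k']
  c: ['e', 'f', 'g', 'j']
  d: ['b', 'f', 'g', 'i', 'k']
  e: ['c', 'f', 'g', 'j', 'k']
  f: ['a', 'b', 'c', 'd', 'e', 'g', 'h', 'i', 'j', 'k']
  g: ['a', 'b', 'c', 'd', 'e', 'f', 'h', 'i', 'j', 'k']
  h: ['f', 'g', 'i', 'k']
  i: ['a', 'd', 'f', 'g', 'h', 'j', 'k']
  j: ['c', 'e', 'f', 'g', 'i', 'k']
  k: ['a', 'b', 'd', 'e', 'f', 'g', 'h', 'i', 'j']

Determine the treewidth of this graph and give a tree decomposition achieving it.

The largest bag has 5 vertices, giving width 4; this decomposition certifies tw(G) ≤ 4. Conversely, {c, e, f, g, j} is a clique of size 5, and the vertices of any clique must share a bag in every tree decomposition; so some bag has ≥ 5 vertices and tw(G) ≥ 4. Combining the bounds, tw(G) = 4.

Treewidth 4.
Bags: B1 = {f, g, i, j, k}  B2 = {e, f, g, j, k}  B3 = {c, e, f, g, j}  B4 = {d, f, g, i, k}  B5 = {b, d, f, g, k}  B6 = {a, f, g, i, k}  B7 = {f, g, h, i, k}
Tree: B1–B2, B2–B3, B1–B4, B4–B5, B1–B6, B1–B7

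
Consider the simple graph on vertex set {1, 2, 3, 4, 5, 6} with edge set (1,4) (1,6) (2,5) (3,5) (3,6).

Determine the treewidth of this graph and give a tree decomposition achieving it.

Treewidth 1.
One optimal decomposition is:
Bags: B1 = {2, 5}  B2 = {3, 5}  B3 = {3, 6}  B4 = {1, 6}  B5 = {1, 4}
Tree: B1–B2, B2–B3, B3–B4, B4–B5

The largest bag has 2 vertices, giving width 1; this decomposition certifies tw(G) ≤ 1. Since G has at least one edge (e.g. 2–5), it is not an edgeless graph, so tw(G) ≥ 1. Combining the bounds, tw(G) = 1.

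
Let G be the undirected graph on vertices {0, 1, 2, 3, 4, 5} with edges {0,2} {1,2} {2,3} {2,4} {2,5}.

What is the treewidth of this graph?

A width-1 tree decomposition is:
Bags: B1 = {2, 5}  B2 = {1, 2}  B3 = {2, 4}  B4 = {2, 3}  B5 = {0, 2}
Tree: B1–B2, B2–B3, B3–B4, B3–B5
Every bag has size at most 2, so the width is 2 − 1 = 1 and tw(G) ≤ 1. Since G has at least one edge (e.g. 2–5), it is not an edgeless graph, so tw(G) ≥ 1. Hence tw(G) = 1 exactly.

1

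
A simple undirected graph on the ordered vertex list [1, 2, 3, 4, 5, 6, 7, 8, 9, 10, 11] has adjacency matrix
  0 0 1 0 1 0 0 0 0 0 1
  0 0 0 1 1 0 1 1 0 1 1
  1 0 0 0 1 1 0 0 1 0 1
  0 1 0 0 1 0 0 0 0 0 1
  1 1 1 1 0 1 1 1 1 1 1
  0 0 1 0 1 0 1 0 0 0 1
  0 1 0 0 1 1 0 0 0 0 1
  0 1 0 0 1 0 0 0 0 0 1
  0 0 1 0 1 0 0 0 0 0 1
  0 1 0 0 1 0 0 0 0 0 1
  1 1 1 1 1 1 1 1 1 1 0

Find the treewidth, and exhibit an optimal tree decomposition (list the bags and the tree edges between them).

Each bag holds 4 vertices, so the decomposition has width 3, which upper-bounds the treewidth. For the lower bound, the 4 vertices {1, 3, 5, 11} are pairwise adjacent, and any tree decomposition puts a clique entirely inside one bag — forcing width ≥ 3. The upper and lower bounds meet at 3, so that is the treewidth.

Treewidth 3.
Bags: B1 = {5, 6, 7, 11}  B2 = {2, 5, 7, 11}  B3 = {2, 5, 8, 11}  B4 = {2, 5, 10, 11}  B5 = {3, 5, 6, 11}  B6 = {1, 3, 5, 11}  B7 = {3, 5, 9, 11}  B8 = {2, 4, 5, 11}
Tree: B1–B2, B2–B3, B2–B4, B1–B5, B5–B6, B5–B7, B2–B8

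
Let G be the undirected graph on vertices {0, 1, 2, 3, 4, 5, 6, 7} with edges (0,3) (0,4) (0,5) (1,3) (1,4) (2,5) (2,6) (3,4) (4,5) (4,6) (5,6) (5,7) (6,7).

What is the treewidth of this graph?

2

A width-2 tree decomposition is:
Bags: B1 = {4, 5, 6}  B2 = {5, 6, 7}  B3 = {2, 5, 6}  B4 = {0, 4, 5}  B5 = {0, 3, 4}  B6 = {1, 3, 4}
Tree: B1–B2, B2–B3, B1–B4, B4–B5, B5–B6
The largest bag has 3 vertices, giving width 2; this decomposition certifies tw(G) ≤ 2. Conversely, {2, 5, 6} is a clique of size 3, and the vertices of any clique must share a bag in every tree decomposition; so some bag has ≥ 3 vertices and tw(G) ≥ 2. Hence tw(G) = 2 exactly.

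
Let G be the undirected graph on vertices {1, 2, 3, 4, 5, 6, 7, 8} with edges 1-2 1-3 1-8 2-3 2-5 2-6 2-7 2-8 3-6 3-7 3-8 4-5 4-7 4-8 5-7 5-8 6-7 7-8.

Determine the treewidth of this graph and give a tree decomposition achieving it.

Treewidth 3.
One optimal decomposition is:
Bags: B1 = {2, 5, 7, 8}  B2 = {2, 3, 7, 8}  B3 = {1, 2, 3, 8}  B4 = {2, 3, 6, 7}  B5 = {4, 5, 7, 8}
Tree: B1–B2, B2–B3, B2–B4, B1–B5

Each bag holds 4 vertices, so the decomposition has width 3, which upper-bounds the treewidth. For the lower bound, the 4 vertices {1, 2, 3, 8} are pairwise adjacent, and any tree decomposition puts a clique entirely inside one bag — forcing width ≥ 3. The upper and lower bounds meet at 3, so that is the treewidth.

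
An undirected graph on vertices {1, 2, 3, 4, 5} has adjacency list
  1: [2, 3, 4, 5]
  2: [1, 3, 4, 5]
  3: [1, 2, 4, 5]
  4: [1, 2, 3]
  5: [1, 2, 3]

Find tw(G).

3

A width-3 tree decomposition is:
Bags: B1 = {1, 2, 3, 4}  B2 = {1, 2, 3, 5}
Tree: B1–B2
Each bag holds 4 vertices, so the decomposition has width 3, which upper-bounds the treewidth. On the other hand G contains the 4-clique {1, 2, 3, 4}. A clique must lie in a single bag of any decomposition, so no decomposition can have width below 3. Hence tw(G) = 3 exactly.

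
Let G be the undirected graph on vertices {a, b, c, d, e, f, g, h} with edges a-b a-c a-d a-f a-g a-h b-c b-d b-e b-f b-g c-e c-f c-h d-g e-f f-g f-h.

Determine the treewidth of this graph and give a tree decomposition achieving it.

Every bag has size at most 4, so the width is 4 − 1 = 3 and tw(G) ≤ 3. On the other hand G contains the 4-clique {a, b, d, g}. A clique must lie in a single bag of any decomposition, so no decomposition can have width below 3. Hence tw(G) = 3 exactly.

Treewidth 3.
Bags: B1 = {a, b, c, f}  B2 = {a, c, f, h}  B3 = {a, b, f, g}  B4 = {b, c, e, f}  B5 = {a, b, d, g}
Tree: B1–B2, B1–B3, B1–B4, B3–B5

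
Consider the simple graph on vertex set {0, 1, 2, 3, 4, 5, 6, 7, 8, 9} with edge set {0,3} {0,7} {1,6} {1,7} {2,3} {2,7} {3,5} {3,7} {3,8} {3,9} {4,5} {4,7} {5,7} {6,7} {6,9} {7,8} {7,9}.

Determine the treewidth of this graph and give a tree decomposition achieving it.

Every bag has size at most 3, so the width is 3 − 1 = 2 and tw(G) ≤ 2. Conversely, {1, 6, 7} is a clique of size 3, and the vertices of any clique must share a bag in every tree decomposition; so some bag has ≥ 3 vertices and tw(G) ≥ 2. Hence tw(G) = 2 exactly.

Treewidth 2.
One optimal decomposition is:
Bags: B1 = {3, 7, 9}  B2 = {0, 3, 7}  B3 = {3, 7, 8}  B4 = {3, 5, 7}  B5 = {2, 3, 7}  B6 = {4, 5, 7}  B7 = {6, 7, 9}  B8 = {1, 6, 7}
Tree: B1–B2, B2–B3, B2–B4, B2–B5, B4–B6, B1–B7, B7–B8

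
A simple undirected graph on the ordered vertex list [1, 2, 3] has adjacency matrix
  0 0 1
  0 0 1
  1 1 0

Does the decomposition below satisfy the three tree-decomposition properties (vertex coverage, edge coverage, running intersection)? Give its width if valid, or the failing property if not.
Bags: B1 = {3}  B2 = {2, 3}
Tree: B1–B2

No — vertex 1 appears in no bag.

A tree decomposition must satisfy three properties: every vertex lies in some bag; for every edge, both endpoints lie together in some bag; and for every vertex, the bags containing it form a connected subtree. Here vertex 1 appears in no bag, so the decomposition is invalid.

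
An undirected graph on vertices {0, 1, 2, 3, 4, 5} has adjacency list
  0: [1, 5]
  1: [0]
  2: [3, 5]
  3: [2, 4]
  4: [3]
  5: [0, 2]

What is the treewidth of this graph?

A width-1 tree decomposition is:
Bags: B1 = {0, 1}  B2 = {0, 5}  B3 = {2, 5}  B4 = {2, 3}  B5 = {3, 4}
Tree: B1–B2, B2–B3, B3–B4, B4–B5
Every bag has size at most 2, so the width is 2 − 1 = 1 and tw(G) ≤ 1. Any graph with an edge has treewidth ≥ 1, and G has the edge 1–0. Combining the bounds, tw(G) = 1.

1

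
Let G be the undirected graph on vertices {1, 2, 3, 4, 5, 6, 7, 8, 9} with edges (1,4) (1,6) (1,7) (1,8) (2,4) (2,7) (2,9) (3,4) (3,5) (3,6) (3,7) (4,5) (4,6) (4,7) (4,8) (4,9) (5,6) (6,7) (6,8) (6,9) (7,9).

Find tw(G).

3

A width-3 tree decomposition is:
Bags: B1 = {3, 4, 6, 7}  B2 = {1, 4, 6, 7}  B3 = {1, 4, 6, 8}  B4 = {4, 6, 7, 9}  B5 = {2, 4, 7, 9}  B6 = {3, 4, 5, 6}
Tree: B1–B2, B2–B3, B1–B4, B4–B5, B1–B6
Every bag has size at most 4, so the width is 4 − 1 = 3 and tw(G) ≤ 3. On the other hand G contains the 4-clique {2, 4, 7, 9}. A clique must lie in a single bag of any decomposition, so no decomposition can have width below 3. Hence tw(G) = 3 exactly.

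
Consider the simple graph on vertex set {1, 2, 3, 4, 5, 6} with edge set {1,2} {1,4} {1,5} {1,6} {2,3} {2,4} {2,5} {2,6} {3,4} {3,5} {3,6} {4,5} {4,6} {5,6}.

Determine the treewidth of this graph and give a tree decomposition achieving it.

Treewidth 4.
One such decomposition:
Bags: B1 = {1, 2, 4, 5, 6}  B2 = {2, 3, 4, 5, 6}
Tree: B1–B2

The largest bag has 5 vertices, giving width 4; this decomposition certifies tw(G) ≤ 4. On the other hand G contains the 5-clique {1, 2, 4, 5, 6}. A clique must lie in a single bag of any decomposition, so no decomposition can have width below 4. Combining the bounds, tw(G) = 4.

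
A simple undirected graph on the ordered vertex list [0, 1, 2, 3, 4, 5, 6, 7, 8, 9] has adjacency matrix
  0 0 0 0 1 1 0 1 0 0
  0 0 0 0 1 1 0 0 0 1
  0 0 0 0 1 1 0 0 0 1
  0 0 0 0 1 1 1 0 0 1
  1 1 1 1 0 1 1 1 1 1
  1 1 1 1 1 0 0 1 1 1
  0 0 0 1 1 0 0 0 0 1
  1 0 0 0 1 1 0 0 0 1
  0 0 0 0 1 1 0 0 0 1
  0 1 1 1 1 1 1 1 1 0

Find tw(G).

3

A width-3 tree decomposition is:
Bags: B1 = {4, 5, 8, 9}  B2 = {2, 4, 5, 9}  B3 = {4, 5, 7, 9}  B4 = {0, 4, 5, 7}  B5 = {1, 4, 5, 9}  B6 = {3, 4, 5, 9}  B7 = {3, 4, 6, 9}
Tree: B1–B2, B1–B3, B3–B4, B3–B5, B3–B6, B6–B7
Every bag has size at most 4, so the width is 4 − 1 = 3 and tw(G) ≤ 3. For the lower bound, the 4 vertices {0, 4, 5, 7} are pairwise adjacent, and any tree decomposition puts a clique entirely inside one bag — forcing width ≥ 3. Therefore the treewidth is 3.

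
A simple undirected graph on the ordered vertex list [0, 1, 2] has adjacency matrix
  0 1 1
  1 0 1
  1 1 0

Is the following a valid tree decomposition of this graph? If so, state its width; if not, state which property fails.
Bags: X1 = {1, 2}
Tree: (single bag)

A tree decomposition must satisfy three properties: every vertex lies in some bag; for every edge, both endpoints lie together in some bag; and for every vertex, the bags containing it form a connected subtree. Here vertex 0 appears in no bag, so the decomposition is invalid.

No — vertex 0 appears in no bag.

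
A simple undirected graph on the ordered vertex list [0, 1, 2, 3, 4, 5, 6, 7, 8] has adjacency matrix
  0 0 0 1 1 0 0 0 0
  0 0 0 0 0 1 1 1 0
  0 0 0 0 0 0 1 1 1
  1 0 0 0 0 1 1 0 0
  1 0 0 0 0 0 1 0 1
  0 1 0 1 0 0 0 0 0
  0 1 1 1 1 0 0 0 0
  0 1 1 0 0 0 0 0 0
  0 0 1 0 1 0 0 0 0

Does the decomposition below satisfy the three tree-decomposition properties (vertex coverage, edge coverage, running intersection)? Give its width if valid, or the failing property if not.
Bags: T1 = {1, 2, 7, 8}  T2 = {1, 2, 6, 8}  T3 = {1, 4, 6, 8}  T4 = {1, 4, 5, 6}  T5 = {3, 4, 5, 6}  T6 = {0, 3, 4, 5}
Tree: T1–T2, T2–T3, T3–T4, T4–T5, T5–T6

Checking the three conditions: (i) the bags cover all of {0, 1, 2, 3, 4, 5, 6, 7, 8}; (ii) for each edge, some bag contains both endpoints; (iii) the bags containing any fixed vertex form a subtree. All hold, so the decomposition is valid with width 4 − 1 = 3.

Yes; width 3.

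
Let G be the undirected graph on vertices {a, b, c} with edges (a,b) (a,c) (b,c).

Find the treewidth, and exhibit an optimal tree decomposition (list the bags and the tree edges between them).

Treewidth 2.
One such decomposition:
Bags: B1 = {a, b, c}
Tree: (single bag)

A single bag containing all 3 vertices is trivially a valid decomposition of width 2. Conversely, {a, b, c} is a clique of size 3, and the vertices of any clique must share a bag in every tree decomposition; so some bag has ≥ 3 vertices and tw(G) ≥ 2. The upper and lower bounds meet at 2, so that is the treewidth.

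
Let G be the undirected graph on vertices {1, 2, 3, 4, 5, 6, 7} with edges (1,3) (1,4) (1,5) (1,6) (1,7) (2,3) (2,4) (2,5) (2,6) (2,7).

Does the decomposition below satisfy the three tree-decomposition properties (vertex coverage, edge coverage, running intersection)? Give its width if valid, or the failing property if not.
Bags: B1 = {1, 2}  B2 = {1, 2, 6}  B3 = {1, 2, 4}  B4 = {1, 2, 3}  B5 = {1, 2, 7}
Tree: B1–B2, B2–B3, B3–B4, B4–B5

A tree decomposition must satisfy three properties: every vertex lies in some bag; for every edge, both endpoints lie together in some bag; and for every vertex, the bags containing it form a connected subtree. Here vertex 5 appears in no bag, so the decomposition is invalid.

No — vertex 5 appears in no bag.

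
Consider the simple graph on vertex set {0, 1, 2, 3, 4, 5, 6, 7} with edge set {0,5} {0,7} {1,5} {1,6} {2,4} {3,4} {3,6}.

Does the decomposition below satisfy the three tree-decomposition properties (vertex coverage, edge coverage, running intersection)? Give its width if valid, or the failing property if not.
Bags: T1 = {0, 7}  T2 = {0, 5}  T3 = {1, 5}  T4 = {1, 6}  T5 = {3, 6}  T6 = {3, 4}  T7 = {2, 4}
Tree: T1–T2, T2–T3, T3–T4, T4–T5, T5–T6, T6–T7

Yes; width 1.

Vertex coverage: the bags together contain {0, 1, 2, 3, 4, 5, 6, 7}, the full vertex set. Edge coverage: each edge of G has both endpoints in at least one bag. Running intersection: for every vertex, the bags containing it form a connected subtree. All three properties hold, so this is a valid tree decomposition of width max|bag| − 1 = 1, and hence tw(G) ≤ 1.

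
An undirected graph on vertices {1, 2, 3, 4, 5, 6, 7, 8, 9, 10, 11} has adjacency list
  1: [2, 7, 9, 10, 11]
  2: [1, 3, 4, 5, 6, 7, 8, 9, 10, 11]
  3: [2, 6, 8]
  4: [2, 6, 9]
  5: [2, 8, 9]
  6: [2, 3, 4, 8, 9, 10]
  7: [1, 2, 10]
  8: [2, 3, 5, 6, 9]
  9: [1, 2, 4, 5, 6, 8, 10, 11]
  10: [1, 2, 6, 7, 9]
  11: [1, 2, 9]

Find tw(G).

A width-3 tree decomposition is:
Bags: B1 = {1, 2, 9, 10}  B2 = {2, 6, 9, 10}  B3 = {2, 4, 6, 9}  B4 = {2, 6, 8, 9}  B5 = {1, 2, 7, 10}  B6 = {1, 2, 9, 11}  B7 = {2, 5, 8, 9}  B8 = {2, 3, 6, 8}
Tree: B1–B2, B2–B3, B3–B4, B1–B5, B1–B6, B4–B7, B4–B8
The largest bag has 4 vertices, giving width 3; this decomposition certifies tw(G) ≤ 3. Conversely, {1, 2, 9, 10} is a clique of size 4, and the vertices of any clique must share a bag in every tree decomposition; so some bag has ≥ 4 vertices and tw(G) ≥ 3. The upper and lower bounds meet at 3, so that is the treewidth.

3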